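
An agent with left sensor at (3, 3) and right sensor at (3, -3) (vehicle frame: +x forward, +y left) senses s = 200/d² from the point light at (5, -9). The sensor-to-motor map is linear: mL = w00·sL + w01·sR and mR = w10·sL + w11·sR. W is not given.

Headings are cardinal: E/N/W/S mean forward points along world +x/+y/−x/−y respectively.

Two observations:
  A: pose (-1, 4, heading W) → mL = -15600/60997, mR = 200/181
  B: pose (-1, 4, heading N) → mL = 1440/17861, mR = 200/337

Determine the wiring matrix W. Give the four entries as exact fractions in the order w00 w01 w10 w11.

-1/2 1/2 1 0

obs A: pose=(-1,4,W) → sL=200/181, sR=200/337, mL=-15600/60997, mR=200/181
obs B: pose=(-1,4,N) → sL=200/337, sR=40/53, mL=1440/17861, mR=200/337
sensor matrix S = [[200/181, 200/337], [200/337, 40/53]]; det S = 524832000/1089467417
solve [mL_A; mL_B] = S·[w00; w01] and [mR_A; mR_B] = S·[w10; w11]:
  w00 = -1/2, w01 = 1/2, w10 = 1, w11 = 0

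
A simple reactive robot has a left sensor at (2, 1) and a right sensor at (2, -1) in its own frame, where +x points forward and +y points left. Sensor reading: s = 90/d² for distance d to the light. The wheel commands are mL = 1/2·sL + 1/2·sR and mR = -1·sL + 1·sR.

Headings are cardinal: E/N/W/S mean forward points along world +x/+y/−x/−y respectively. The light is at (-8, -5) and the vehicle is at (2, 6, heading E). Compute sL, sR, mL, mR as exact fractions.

left sensor world pos  = (4, 7); dL² = 288
right sensor world pos = (4, 5); dR² = 244
sL = 90/288 = 5/16
sR = 90/244 = 45/122
mL = 1/2·sL + 1/2·sR = 665/1952
mR = -1·sL + 1·sR = 55/976

5/16 45/122 665/1952 55/976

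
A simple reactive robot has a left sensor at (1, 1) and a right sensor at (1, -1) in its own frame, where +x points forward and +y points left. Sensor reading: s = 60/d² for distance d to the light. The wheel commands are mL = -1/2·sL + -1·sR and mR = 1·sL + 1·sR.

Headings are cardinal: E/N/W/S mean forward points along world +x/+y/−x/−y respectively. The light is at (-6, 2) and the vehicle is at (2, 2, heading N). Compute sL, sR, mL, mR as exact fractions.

6/5 30/41 -273/205 396/205

left sensor world pos  = (1, 3); dL² = 50
right sensor world pos = (3, 3); dR² = 82
sL = 60/50 = 6/5
sR = 60/82 = 30/41
mL = -1/2·sL + -1·sR = -273/205
mR = 1·sL + 1·sR = 396/205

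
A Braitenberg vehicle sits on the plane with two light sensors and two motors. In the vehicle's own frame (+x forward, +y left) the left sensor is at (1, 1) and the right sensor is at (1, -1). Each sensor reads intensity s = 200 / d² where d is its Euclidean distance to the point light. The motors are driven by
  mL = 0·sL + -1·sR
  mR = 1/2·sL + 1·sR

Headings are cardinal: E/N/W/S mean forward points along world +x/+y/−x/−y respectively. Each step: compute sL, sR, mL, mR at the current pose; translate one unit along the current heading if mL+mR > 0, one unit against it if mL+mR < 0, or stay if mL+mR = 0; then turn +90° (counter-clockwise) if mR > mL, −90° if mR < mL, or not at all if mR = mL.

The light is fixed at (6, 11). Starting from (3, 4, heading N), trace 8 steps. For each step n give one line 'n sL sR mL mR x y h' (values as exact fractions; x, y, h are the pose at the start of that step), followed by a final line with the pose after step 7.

n=0: pose=(3,4,N); sL=50/13, sR=5; mL=-5, mR=90/13; mL+mR=25/13 → advance +1; mR−mL=155/13 → turn +1·90°
n=1: pose=(3,5,W); sL=40/13, sR=200/41; mL=-200/41, mR=3420/533; mL+mR=20/13 → advance +1; mR−mL=6020/533 → turn +1·90°
n=2: pose=(2,5,S); sL=100/29, sR=100/37; mL=-100/37, mR=4750/1073; mL+mR=50/29 → advance +1; mR−mL=7650/1073 → turn +1·90°
n=3: pose=(2,4,E); sL=40/9, sR=200/73; mL=-200/73, mR=3260/657; mL+mR=20/9 → advance +1; mR−mL=5060/657 → turn +1·90°
n=4: pose=(3,4,N); sL=50/13, sR=5; mL=-5, mR=90/13; mL+mR=25/13 → advance +1; mR−mL=155/13 → turn +1·90°
n=5: pose=(3,5,W); sL=40/13, sR=200/41; mL=-200/41, mR=3420/533; mL+mR=20/13 → advance +1; mR−mL=6020/533 → turn +1·90°
n=6: pose=(2,5,S); sL=100/29, sR=100/37; mL=-100/37, mR=4750/1073; mL+mR=50/29 → advance +1; mR−mL=7650/1073 → turn +1·90°
n=7: pose=(2,4,E); sL=40/9, sR=200/73; mL=-200/73, mR=3260/657; mL+mR=20/9 → advance +1; mR−mL=5060/657 → turn +1·90°

0 50/13 5 -5 90/13 3 4 N
1 40/13 200/41 -200/41 3420/533 3 5 W
2 100/29 100/37 -100/37 4750/1073 2 5 S
3 40/9 200/73 -200/73 3260/657 2 4 E
4 50/13 5 -5 90/13 3 4 N
5 40/13 200/41 -200/41 3420/533 3 5 W
6 100/29 100/37 -100/37 4750/1073 2 5 S
7 40/9 200/73 -200/73 3260/657 2 4 E
final 3 4 N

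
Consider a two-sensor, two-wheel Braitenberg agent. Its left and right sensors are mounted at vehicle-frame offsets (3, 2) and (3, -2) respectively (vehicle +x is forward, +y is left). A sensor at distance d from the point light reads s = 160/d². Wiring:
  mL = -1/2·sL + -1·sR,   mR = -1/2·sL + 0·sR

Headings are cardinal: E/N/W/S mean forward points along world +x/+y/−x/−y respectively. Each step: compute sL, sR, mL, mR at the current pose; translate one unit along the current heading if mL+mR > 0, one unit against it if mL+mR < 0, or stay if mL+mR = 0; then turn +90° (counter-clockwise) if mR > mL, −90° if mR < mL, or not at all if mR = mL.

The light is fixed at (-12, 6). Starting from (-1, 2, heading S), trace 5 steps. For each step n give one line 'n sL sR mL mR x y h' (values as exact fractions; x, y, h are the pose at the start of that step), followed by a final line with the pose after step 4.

0 80/109 16/13 -2264/1417 -40/109 -1 2 S
1 160/197 160/221 -49200/43537 -80/197 -1 3 E
2 5/2 10/9 -85/36 -5/4 -2 3 N
3 32/17 160/53 -3568/901 -16/17 -2 2 W
4 80/109 16/13 -2264/1417 -40/109 -1 2 S
final -1 3 E

n=0: pose=(-1,2,S); sL=80/109, sR=16/13; mL=-2264/1417, mR=-40/109; mL+mR=-2784/1417 → advance -1; mR−mL=16/13 → turn +1·90°
n=1: pose=(-1,3,E); sL=160/197, sR=160/221; mL=-49200/43537, mR=-80/197; mL+mR=-66880/43537 → advance -1; mR−mL=160/221 → turn +1·90°
n=2: pose=(-2,3,N); sL=5/2, sR=10/9; mL=-85/36, mR=-5/4; mL+mR=-65/18 → advance -1; mR−mL=10/9 → turn +1·90°
n=3: pose=(-2,2,W); sL=32/17, sR=160/53; mL=-3568/901, mR=-16/17; mL+mR=-4416/901 → advance -1; mR−mL=160/53 → turn +1·90°
n=4: pose=(-1,2,S); sL=80/109, sR=16/13; mL=-2264/1417, mR=-40/109; mL+mR=-2784/1417 → advance -1; mR−mL=16/13 → turn +1·90°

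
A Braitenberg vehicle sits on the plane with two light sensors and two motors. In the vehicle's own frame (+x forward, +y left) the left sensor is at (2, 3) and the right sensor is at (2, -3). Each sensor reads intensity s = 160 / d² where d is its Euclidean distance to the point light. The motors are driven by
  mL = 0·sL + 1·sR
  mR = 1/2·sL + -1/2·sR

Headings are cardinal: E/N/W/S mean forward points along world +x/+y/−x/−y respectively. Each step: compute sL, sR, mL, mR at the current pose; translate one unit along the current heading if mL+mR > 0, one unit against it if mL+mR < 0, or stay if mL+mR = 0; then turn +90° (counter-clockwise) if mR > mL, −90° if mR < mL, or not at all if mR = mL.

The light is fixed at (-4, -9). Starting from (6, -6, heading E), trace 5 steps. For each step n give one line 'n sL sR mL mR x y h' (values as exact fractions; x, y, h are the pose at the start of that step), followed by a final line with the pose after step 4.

n=0: pose=(6,-6,E); sL=8/9, sR=10/9; mL=10/9, mR=-1/9; mL+mR=1 → advance +1; mR−mL=-11/9 → turn -1·90°
n=1: pose=(7,-6,S); sL=160/197, sR=32/13; mL=32/13, mR=-2112/2561; mL+mR=4192/2561 → advance +1; mR−mL=-8416/2561 → turn -1·90°
n=2: pose=(7,-7,W); sL=80/41, sR=80/53; mL=80/53, mR=480/2173; mL+mR=3760/2173 → advance +1; mR−mL=-2800/2173 → turn -1·90°
n=3: pose=(6,-7,N); sL=32/13, sR=32/37; mL=32/37, mR=384/481; mL+mR=800/481 → advance +1; mR−mL=-32/481 → turn -1·90°
n=4: pose=(6,-6,E); sL=8/9, sR=10/9; mL=10/9, mR=-1/9; mL+mR=1 → advance +1; mR−mL=-11/9 → turn -1·90°

0 8/9 10/9 10/9 -1/9 6 -6 E
1 160/197 32/13 32/13 -2112/2561 7 -6 S
2 80/41 80/53 80/53 480/2173 7 -7 W
3 32/13 32/37 32/37 384/481 6 -7 N
4 8/9 10/9 10/9 -1/9 6 -6 E
final 7 -6 S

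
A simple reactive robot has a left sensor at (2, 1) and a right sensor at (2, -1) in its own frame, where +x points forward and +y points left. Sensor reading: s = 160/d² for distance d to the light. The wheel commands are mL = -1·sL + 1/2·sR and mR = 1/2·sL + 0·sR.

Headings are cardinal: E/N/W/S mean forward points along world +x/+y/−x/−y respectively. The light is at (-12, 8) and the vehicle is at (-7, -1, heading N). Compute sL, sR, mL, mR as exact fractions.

left sensor world pos  = (-8, 1); dL² = 65
right sensor world pos = (-6, 1); dR² = 85
sL = 160/65 = 32/13
sR = 160/85 = 32/17
mL = -1·sL + 1/2·sR = -336/221
mR = 1/2·sL + 0·sR = 16/13

32/13 32/17 -336/221 16/13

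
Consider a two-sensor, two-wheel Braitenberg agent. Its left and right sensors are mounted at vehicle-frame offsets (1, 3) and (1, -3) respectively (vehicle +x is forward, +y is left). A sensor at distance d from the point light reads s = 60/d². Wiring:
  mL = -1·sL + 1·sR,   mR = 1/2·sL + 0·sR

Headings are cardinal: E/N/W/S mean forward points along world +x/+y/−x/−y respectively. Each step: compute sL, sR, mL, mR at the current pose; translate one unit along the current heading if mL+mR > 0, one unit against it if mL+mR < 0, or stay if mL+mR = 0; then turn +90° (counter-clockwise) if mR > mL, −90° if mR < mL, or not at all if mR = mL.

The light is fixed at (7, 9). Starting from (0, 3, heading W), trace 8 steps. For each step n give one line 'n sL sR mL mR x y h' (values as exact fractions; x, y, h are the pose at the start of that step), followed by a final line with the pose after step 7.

0 12/29 60/73 864/2117 6/29 0 3 W
1 30/73 6/5 288/365 15/73 -1 3 N
2 60/53 60/113 -3600/5989 30/53 -1 4 E
3 3/8 15/13 81/104 3/16 -2 4 N
4 12/13 60/113 -576/1469 6/13 -2 5 E
5 6/13 30/17 288/221 3/13 -1 5 N
6 60/49 12/17 -432/833 30/49 -1 6 E
7 15/26 3 63/26 15/52 0 6 N
final 0 7 E

n=0: pose=(0,3,W); sL=12/29, sR=60/73; mL=864/2117, mR=6/29; mL+mR=1302/2117 → advance +1; mR−mL=-426/2117 → turn -1·90°
n=1: pose=(-1,3,N); sL=30/73, sR=6/5; mL=288/365, mR=15/73; mL+mR=363/365 → advance +1; mR−mL=-213/365 → turn -1·90°
n=2: pose=(-1,4,E); sL=60/53, sR=60/113; mL=-3600/5989, mR=30/53; mL+mR=-210/5989 → advance -1; mR−mL=6990/5989 → turn +1·90°
n=3: pose=(-2,4,N); sL=3/8, sR=15/13; mL=81/104, mR=3/16; mL+mR=201/208 → advance +1; mR−mL=-123/208 → turn -1·90°
n=4: pose=(-2,5,E); sL=12/13, sR=60/113; mL=-576/1469, mR=6/13; mL+mR=102/1469 → advance +1; mR−mL=1254/1469 → turn +1·90°
n=5: pose=(-1,5,N); sL=6/13, sR=30/17; mL=288/221, mR=3/13; mL+mR=339/221 → advance +1; mR−mL=-237/221 → turn -1·90°
n=6: pose=(-1,6,E); sL=60/49, sR=12/17; mL=-432/833, mR=30/49; mL+mR=78/833 → advance +1; mR−mL=942/833 → turn +1·90°
n=7: pose=(0,6,N); sL=15/26, sR=3; mL=63/26, mR=15/52; mL+mR=141/52 → advance +1; mR−mL=-111/52 → turn -1·90°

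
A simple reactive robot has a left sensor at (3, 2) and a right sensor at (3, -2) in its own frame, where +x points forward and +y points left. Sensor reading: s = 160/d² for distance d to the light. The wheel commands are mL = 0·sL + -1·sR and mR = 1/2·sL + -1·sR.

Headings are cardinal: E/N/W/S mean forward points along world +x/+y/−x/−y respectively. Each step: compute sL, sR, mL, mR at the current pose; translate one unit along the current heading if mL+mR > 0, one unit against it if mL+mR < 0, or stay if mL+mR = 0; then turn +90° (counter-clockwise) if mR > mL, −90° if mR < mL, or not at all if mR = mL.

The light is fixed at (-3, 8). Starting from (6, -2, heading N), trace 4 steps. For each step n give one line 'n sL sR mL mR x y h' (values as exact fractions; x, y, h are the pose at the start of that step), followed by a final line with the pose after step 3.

0 80/49 16/17 -16/17 -104/833 6 -2 N
1 32/41 160/117 -160/117 -4688/4797 6 -3 W
2 8/17 8/13 -8/13 -84/221 7 -3 S
3 160/233 160/313 -160/313 -12240/72929 7 -2 E
final 6 -2 N

n=0: pose=(6,-2,N); sL=80/49, sR=16/17; mL=-16/17, mR=-104/833; mL+mR=-888/833 → advance -1; mR−mL=40/49 → turn +1·90°
n=1: pose=(6,-3,W); sL=32/41, sR=160/117; mL=-160/117, mR=-4688/4797; mL+mR=-11248/4797 → advance -1; mR−mL=16/41 → turn +1·90°
n=2: pose=(7,-3,S); sL=8/17, sR=8/13; mL=-8/13, mR=-84/221; mL+mR=-220/221 → advance -1; mR−mL=4/17 → turn +1·90°
n=3: pose=(7,-2,E); sL=160/233, sR=160/313; mL=-160/313, mR=-12240/72929; mL+mR=-49520/72929 → advance -1; mR−mL=80/233 → turn +1·90°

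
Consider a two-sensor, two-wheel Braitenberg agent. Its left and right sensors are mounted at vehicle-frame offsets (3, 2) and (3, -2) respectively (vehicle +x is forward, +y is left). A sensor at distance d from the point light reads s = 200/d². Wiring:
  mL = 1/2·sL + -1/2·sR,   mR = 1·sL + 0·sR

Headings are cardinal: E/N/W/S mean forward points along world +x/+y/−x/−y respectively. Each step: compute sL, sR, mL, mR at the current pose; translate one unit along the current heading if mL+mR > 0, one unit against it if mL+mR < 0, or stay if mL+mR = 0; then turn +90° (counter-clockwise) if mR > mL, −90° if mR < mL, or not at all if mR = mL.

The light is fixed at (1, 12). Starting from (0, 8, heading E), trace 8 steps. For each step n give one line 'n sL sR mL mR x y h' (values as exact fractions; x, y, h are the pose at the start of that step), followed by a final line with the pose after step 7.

n=0: pose=(0,8,E); sL=25, sR=5; mL=10, mR=25; mL+mR=35 → advance +1; mR−mL=15 → turn +1·90°
n=1: pose=(1,8,N); sL=40, sR=40; mL=0, mR=40; mL+mR=40 → advance +1; mR−mL=40 → turn +1·90°
n=2: pose=(1,9,W); sL=100/17, sR=20; mL=-120/17, mR=100/17; mL+mR=-20/17 → advance -1; mR−mL=220/17 → turn +1·90°
n=3: pose=(2,9,S); sL=40/9, sR=200/37; mL=-160/333, mR=40/9; mL+mR=440/111 → advance +1; mR−mL=1640/333 → turn +1·90°
n=4: pose=(2,8,E); sL=10, sR=50/13; mL=40/13, mR=10; mL+mR=170/13 → advance +1; mR−mL=90/13 → turn +1·90°
n=5: pose=(3,8,N); sL=200, sR=200/17; mL=1600/17, mR=200; mL+mR=5000/17 → advance +1; mR−mL=1800/17 → turn +1·90°
n=6: pose=(3,9,W); sL=100/13, sR=100; mL=-600/13, mR=100/13; mL+mR=-500/13 → advance -1; mR−mL=700/13 → turn +1·90°
n=7: pose=(4,9,S); sL=200/61, sR=200/37; mL=-2400/2257, mR=200/61; mL+mR=5000/2257 → advance +1; mR−mL=9800/2257 → turn +1·90°

0 25 5 10 25 0 8 E
1 40 40 0 40 1 8 N
2 100/17 20 -120/17 100/17 1 9 W
3 40/9 200/37 -160/333 40/9 2 9 S
4 10 50/13 40/13 10 2 8 E
5 200 200/17 1600/17 200 3 8 N
6 100/13 100 -600/13 100/13 3 9 W
7 200/61 200/37 -2400/2257 200/61 4 9 S
final 4 8 E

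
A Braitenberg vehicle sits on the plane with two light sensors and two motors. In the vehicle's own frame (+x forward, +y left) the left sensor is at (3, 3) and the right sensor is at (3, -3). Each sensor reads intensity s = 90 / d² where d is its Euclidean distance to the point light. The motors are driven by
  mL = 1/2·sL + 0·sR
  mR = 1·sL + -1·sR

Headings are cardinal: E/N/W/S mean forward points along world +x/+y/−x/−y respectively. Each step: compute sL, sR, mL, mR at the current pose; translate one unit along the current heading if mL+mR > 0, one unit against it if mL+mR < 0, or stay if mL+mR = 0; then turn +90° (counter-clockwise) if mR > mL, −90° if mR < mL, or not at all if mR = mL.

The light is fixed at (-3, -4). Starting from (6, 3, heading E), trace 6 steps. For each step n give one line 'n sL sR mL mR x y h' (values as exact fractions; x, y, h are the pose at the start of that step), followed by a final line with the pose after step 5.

n=0: pose=(6,3,E); sL=45/122, sR=9/16; mL=45/244, mR=-189/976; mL+mR=-9/976 → advance -1; mR−mL=-369/976 → turn -1·90°
n=1: pose=(5,3,S); sL=90/137, sR=90/41; mL=45/137, mR=-8640/5617; mL+mR=-6795/5617 → advance -1; mR−mL=-10485/5617 → turn -1·90°
n=2: pose=(5,4,W); sL=9/5, sR=45/73; mL=9/10, mR=432/365; mL+mR=1521/730 → advance +1; mR−mL=207/730 → turn +1·90°
n=3: pose=(4,4,S); sL=18/25, sR=90/41; mL=9/25, mR=-1512/1025; mL+mR=-1143/1025 → advance -1; mR−mL=-1881/1025 → turn -1·90°
n=4: pose=(4,5,W); sL=45/26, sR=9/16; mL=45/52, mR=243/208; mL+mR=423/208 → advance +1; mR−mL=63/208 → turn +1·90°
n=5: pose=(3,5,S); sL=10/13, sR=2; mL=5/13, mR=-16/13; mL+mR=-11/13 → advance -1; mR−mL=-21/13 → turn -1·90°

0 45/122 9/16 45/244 -189/976 6 3 E
1 90/137 90/41 45/137 -8640/5617 5 3 S
2 9/5 45/73 9/10 432/365 5 4 W
3 18/25 90/41 9/25 -1512/1025 4 4 S
4 45/26 9/16 45/52 243/208 4 5 W
5 10/13 2 5/13 -16/13 3 5 S
final 3 6 W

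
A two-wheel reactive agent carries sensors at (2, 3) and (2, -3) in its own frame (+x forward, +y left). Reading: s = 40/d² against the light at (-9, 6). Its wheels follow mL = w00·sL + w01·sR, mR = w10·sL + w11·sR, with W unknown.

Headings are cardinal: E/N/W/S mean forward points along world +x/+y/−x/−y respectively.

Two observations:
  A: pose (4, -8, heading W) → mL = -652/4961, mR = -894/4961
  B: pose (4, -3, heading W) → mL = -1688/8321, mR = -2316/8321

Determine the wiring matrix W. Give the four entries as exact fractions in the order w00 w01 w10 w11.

-1/2 -1/2 -1 -1/2

obs A: pose=(4,-8,W) → sL=4/41, sR=20/121, mL=-652/4961, mR=-894/4961
obs B: pose=(4,-3,W) → sL=8/53, sR=40/157, mL=-1688/8321, mR=-2316/8321
sensor matrix S = [[4/41, 20/121], [8/53, 40/157]]; det S = -3840/41280481
solve [mL_A; mL_B] = S·[w00; w01] and [mR_A; mR_B] = S·[w10; w11]:
  w00 = -1/2, w01 = -1/2, w10 = -1, w11 = -1/2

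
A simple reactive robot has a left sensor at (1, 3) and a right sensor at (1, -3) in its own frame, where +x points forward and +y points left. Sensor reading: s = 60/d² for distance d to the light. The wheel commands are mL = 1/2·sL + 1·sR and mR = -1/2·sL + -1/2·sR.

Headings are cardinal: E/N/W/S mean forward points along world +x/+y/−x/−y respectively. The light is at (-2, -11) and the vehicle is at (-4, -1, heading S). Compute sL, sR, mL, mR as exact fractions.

left sensor world pos  = (-1, -2); dL² = 82
right sensor world pos = (-7, -2); dR² = 106
sL = 60/82 = 30/41
sR = 60/106 = 30/53
mL = 1/2·sL + 1·sR = 2025/2173
mR = -1/2·sL + -1/2·sR = -1410/2173

30/41 30/53 2025/2173 -1410/2173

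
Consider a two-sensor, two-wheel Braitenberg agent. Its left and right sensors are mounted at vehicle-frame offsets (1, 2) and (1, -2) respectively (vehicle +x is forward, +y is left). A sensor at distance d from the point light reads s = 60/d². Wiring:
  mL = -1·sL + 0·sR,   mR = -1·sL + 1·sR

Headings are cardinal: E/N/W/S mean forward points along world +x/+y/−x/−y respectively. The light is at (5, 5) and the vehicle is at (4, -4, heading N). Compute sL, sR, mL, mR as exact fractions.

60/73 12/13 -60/73 96/949

left sensor world pos  = (2, -3); dL² = 73
right sensor world pos = (6, -3); dR² = 65
sL = 60/73 = 60/73
sR = 60/65 = 12/13
mL = -1·sL + 0·sR = -60/73
mR = -1·sL + 1·sR = 96/949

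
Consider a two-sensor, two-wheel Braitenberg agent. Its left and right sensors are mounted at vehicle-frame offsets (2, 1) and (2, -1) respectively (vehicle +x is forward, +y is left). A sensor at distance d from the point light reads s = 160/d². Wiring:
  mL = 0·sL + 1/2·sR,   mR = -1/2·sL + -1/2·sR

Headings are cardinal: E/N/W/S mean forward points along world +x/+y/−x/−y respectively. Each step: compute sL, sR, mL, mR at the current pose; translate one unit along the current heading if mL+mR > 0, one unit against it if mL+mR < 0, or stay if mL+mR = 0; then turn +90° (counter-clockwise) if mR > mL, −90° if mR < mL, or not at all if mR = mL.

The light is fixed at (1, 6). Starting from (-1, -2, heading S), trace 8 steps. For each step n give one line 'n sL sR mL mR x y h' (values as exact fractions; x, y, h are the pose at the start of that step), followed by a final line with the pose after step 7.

n=0: pose=(-1,-2,S); sL=160/101, sR=160/109; mL=80/109, mR=-16800/11009; mL+mR=-80/101 → advance -1; mR−mL=-24880/11009 → turn -1·90°
n=1: pose=(-1,-1,W); sL=2, sR=40/13; mL=20/13, mR=-33/13; mL+mR=-1 → advance -1; mR−mL=-53/13 → turn -1·90°
n=2: pose=(0,-1,N); sL=160/29, sR=32/5; mL=16/5, mR=-864/145; mL+mR=-80/29 → advance -1; mR−mL=-1328/145 → turn -1·90°
n=3: pose=(0,-2,E); sL=16/5, sR=80/41; mL=40/41, mR=-528/205; mL+mR=-8/5 → advance -1; mR−mL=-728/205 → turn -1·90°
n=4: pose=(-1,-2,S); sL=160/101, sR=160/109; mL=80/109, mR=-16800/11009; mL+mR=-80/101 → advance -1; mR−mL=-24880/11009 → turn -1·90°
n=5: pose=(-1,-1,W); sL=2, sR=40/13; mL=20/13, mR=-33/13; mL+mR=-1 → advance -1; mR−mL=-53/13 → turn -1·90°
n=6: pose=(0,-1,N); sL=160/29, sR=32/5; mL=16/5, mR=-864/145; mL+mR=-80/29 → advance -1; mR−mL=-1328/145 → turn -1·90°
n=7: pose=(0,-2,E); sL=16/5, sR=80/41; mL=40/41, mR=-528/205; mL+mR=-8/5 → advance -1; mR−mL=-728/205 → turn -1·90°

0 160/101 160/109 80/109 -16800/11009 -1 -2 S
1 2 40/13 20/13 -33/13 -1 -1 W
2 160/29 32/5 16/5 -864/145 0 -1 N
3 16/5 80/41 40/41 -528/205 0 -2 E
4 160/101 160/109 80/109 -16800/11009 -1 -2 S
5 2 40/13 20/13 -33/13 -1 -1 W
6 160/29 32/5 16/5 -864/145 0 -1 N
7 16/5 80/41 40/41 -528/205 0 -2 E
final -1 -2 S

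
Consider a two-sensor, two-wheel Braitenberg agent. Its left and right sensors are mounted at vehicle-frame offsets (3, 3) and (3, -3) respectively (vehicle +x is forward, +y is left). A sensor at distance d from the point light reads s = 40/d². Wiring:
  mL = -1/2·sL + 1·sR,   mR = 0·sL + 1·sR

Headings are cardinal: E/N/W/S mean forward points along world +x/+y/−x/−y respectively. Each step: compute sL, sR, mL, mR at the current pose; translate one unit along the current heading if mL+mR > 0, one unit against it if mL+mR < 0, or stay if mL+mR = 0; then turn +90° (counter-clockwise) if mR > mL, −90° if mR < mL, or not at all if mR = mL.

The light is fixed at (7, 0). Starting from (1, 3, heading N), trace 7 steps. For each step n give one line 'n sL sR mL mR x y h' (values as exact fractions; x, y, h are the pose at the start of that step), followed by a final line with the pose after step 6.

n=0: pose=(1,3,N); sL=40/117, sR=8/9; mL=28/39, mR=8/9; mL+mR=188/117 → advance +1; mR−mL=20/117 → turn +1·90°
n=1: pose=(1,4,W); sL=20/41, sR=4/13; mL=34/533, mR=4/13; mL+mR=198/533 → advance +1; mR−mL=10/41 → turn +1·90°
n=2: pose=(0,4,S); sL=40/17, sR=40/101; mL=-1340/1717, mR=40/101; mL+mR=-660/1717 → advance -1; mR−mL=20/17 → turn +1·90°
n=3: pose=(0,5,E); sL=1/2, sR=2; mL=7/4, mR=2; mL+mR=15/4 → advance +1; mR−mL=1/4 → turn +1·90°
n=4: pose=(1,5,N); sL=8/29, sR=40/73; mL=868/2117, mR=40/73; mL+mR=2028/2117 → advance +1; mR−mL=4/29 → turn +1·90°
n=5: pose=(1,6,W); sL=4/9, sR=20/81; mL=2/81, mR=20/81; mL+mR=22/81 → advance +1; mR−mL=2/9 → turn +1·90°
n=6: pose=(0,6,S); sL=8/5, sR=40/109; mL=-236/545, mR=40/109; mL+mR=-36/545 → advance -1; mR−mL=4/5 → turn +1·90°

0 40/117 8/9 28/39 8/9 1 3 N
1 20/41 4/13 34/533 4/13 1 4 W
2 40/17 40/101 -1340/1717 40/101 0 4 S
3 1/2 2 7/4 2 0 5 E
4 8/29 40/73 868/2117 40/73 1 5 N
5 4/9 20/81 2/81 20/81 1 6 W
6 8/5 40/109 -236/545 40/109 0 6 S
final 0 7 E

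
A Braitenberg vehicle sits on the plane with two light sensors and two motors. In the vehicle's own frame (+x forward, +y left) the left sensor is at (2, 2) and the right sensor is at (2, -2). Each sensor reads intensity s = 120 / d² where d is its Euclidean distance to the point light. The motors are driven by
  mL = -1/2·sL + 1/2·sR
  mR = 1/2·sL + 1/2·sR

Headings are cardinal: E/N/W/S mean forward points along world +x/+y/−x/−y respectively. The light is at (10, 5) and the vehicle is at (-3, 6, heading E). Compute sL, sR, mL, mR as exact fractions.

12/13 60/61 24/793 756/793

left sensor world pos  = (-1, 8); dL² = 130
right sensor world pos = (-1, 4); dR² = 122
sL = 120/130 = 12/13
sR = 120/122 = 60/61
mL = -1/2·sL + 1/2·sR = 24/793
mR = 1/2·sL + 1/2·sR = 756/793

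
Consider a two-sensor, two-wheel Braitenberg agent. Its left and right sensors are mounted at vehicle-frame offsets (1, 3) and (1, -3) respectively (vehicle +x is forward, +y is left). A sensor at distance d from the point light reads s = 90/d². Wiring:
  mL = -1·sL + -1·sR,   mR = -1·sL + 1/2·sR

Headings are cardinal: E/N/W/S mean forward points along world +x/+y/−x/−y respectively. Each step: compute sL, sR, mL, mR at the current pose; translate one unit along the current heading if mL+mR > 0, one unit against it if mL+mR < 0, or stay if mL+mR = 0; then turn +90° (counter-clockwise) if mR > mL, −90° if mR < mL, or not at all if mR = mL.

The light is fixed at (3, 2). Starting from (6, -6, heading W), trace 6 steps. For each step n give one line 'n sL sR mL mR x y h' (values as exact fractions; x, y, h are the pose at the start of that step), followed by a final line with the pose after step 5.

n=0: pose=(6,-6,W); sL=18/25, sR=90/29; mL=-2772/725, mR=603/725; mL+mR=-2169/725 → advance -1; mR−mL=135/29 → turn +1·90°
n=1: pose=(7,-6,S); sL=9/13, sR=45/41; mL=-954/533, mR=-153/1066; mL+mR=-2061/1066 → advance -1; mR−mL=135/82 → turn +1·90°
n=2: pose=(7,-5,E); sL=90/41, sR=18/25; mL=-2988/1025, mR=-1881/1025; mL+mR=-4869/1025 → advance -1; mR−mL=27/25 → turn +1·90°
n=3: pose=(6,-5,N); sL=5/2, sR=5/4; mL=-15/4, mR=-15/8; mL+mR=-45/8 → advance -1; mR−mL=15/8 → turn +1·90°
n=4: pose=(6,-6,W); sL=18/25, sR=90/29; mL=-2772/725, mR=603/725; mL+mR=-2169/725 → advance -1; mR−mL=135/29 → turn +1·90°
n=5: pose=(7,-6,S); sL=9/13, sR=45/41; mL=-954/533, mR=-153/1066; mL+mR=-2061/1066 → advance -1; mR−mL=135/82 → turn +1·90°

0 18/25 90/29 -2772/725 603/725 6 -6 W
1 9/13 45/41 -954/533 -153/1066 7 -6 S
2 90/41 18/25 -2988/1025 -1881/1025 7 -5 E
3 5/2 5/4 -15/4 -15/8 6 -5 N
4 18/25 90/29 -2772/725 603/725 6 -6 W
5 9/13 45/41 -954/533 -153/1066 7 -6 S
final 7 -5 E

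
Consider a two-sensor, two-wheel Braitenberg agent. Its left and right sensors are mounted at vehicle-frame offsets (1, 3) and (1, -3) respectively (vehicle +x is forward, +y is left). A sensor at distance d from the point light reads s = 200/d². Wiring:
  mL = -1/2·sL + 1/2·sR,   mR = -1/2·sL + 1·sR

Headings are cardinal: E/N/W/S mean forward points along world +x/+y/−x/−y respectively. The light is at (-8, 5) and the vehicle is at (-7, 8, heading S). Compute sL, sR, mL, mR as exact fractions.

left sensor world pos  = (-4, 7); dL² = 20
right sensor world pos = (-10, 7); dR² = 8
sL = 200/20 = 10
sR = 200/8 = 25
mL = -1/2·sL + 1/2·sR = 15/2
mR = -1/2·sL + 1·sR = 20

10 25 15/2 20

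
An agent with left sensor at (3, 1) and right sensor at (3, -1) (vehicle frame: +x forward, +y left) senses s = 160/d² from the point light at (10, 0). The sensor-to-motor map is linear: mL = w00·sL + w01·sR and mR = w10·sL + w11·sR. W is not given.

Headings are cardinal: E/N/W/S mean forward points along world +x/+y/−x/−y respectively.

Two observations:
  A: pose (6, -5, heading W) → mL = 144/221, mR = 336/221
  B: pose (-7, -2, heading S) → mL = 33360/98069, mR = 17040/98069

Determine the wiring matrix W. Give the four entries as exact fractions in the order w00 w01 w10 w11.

1 -1/2 -1/2 1

obs A: pose=(6,-5,W) → sL=32/17, sR=32/13, mL=144/221, mR=336/221
obs B: pose=(-7,-2,S) → sL=160/281, sR=160/349, mL=33360/98069, mR=17040/98069
sensor matrix S = [[32/17, 32/13], [160/281, 160/349]]; det S = -11673600/21673249
solve [mL_A; mL_B] = S·[w00; w01] and [mR_A; mR_B] = S·[w10; w11]:
  w00 = 1, w01 = -1/2, w10 = -1/2, w11 = 1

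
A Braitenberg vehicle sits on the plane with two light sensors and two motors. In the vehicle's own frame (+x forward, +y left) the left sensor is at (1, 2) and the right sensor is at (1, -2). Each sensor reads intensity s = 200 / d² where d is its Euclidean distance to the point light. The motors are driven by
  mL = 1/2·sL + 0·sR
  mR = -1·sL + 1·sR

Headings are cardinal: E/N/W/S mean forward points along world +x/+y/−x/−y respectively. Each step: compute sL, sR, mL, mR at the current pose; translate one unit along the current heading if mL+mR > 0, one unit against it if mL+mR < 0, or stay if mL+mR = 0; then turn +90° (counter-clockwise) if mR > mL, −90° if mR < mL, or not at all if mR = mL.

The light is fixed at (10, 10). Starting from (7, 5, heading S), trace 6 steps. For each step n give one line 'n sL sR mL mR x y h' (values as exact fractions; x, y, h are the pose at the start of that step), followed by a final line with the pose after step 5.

0 200/37 200/61 100/37 -4800/2257 7 5 S
1 5/2 25/4 5/4 15/4 7 4 W
2 200/53 40/17 100/53 -1280/901 6 4 S
3 100/53 4 50/53 112/53 6 3 W
4 200/73 200/113 100/73 -8000/8249 5 3 S
5 25/17 25/9 25/34 200/153 5 2 W
final 4 2 S

n=0: pose=(7,5,S); sL=200/37, sR=200/61; mL=100/37, mR=-4800/2257; mL+mR=1300/2257 → advance +1; mR−mL=-10900/2257 → turn -1·90°
n=1: pose=(7,4,W); sL=5/2, sR=25/4; mL=5/4, mR=15/4; mL+mR=5 → advance +1; mR−mL=5/2 → turn +1·90°
n=2: pose=(6,4,S); sL=200/53, sR=40/17; mL=100/53, mR=-1280/901; mL+mR=420/901 → advance +1; mR−mL=-2980/901 → turn -1·90°
n=3: pose=(6,3,W); sL=100/53, sR=4; mL=50/53, mR=112/53; mL+mR=162/53 → advance +1; mR−mL=62/53 → turn +1·90°
n=4: pose=(5,3,S); sL=200/73, sR=200/113; mL=100/73, mR=-8000/8249; mL+mR=3300/8249 → advance +1; mR−mL=-19300/8249 → turn -1·90°
n=5: pose=(5,2,W); sL=25/17, sR=25/9; mL=25/34, mR=200/153; mL+mR=625/306 → advance +1; mR−mL=175/306 → turn +1·90°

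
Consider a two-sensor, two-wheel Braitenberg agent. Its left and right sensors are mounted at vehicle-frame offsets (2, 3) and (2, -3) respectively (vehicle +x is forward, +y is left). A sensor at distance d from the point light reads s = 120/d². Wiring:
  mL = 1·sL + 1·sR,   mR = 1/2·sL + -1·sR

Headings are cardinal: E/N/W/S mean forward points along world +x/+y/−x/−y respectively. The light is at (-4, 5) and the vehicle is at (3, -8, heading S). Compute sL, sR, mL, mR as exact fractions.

24/65 120/241 13584/15665 -4908/15665

left sensor world pos  = (6, -10); dL² = 325
right sensor world pos = (0, -10); dR² = 241
sL = 120/325 = 24/65
sR = 120/241 = 120/241
mL = 1·sL + 1·sR = 13584/15665
mR = 1/2·sL + -1·sR = -4908/15665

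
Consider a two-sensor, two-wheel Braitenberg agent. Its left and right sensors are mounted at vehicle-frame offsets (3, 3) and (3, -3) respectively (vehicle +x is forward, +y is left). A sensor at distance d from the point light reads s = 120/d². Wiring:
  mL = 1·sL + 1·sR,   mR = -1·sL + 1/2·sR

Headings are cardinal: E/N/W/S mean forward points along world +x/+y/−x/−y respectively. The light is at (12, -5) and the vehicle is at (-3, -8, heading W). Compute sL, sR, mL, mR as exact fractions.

left sensor world pos  = (-6, -11); dL² = 360
right sensor world pos = (-6, -5); dR² = 324
sL = 120/360 = 1/3
sR = 120/324 = 10/27
mL = 1·sL + 1·sR = 19/27
mR = -1·sL + 1/2·sR = -4/27

1/3 10/27 19/27 -4/27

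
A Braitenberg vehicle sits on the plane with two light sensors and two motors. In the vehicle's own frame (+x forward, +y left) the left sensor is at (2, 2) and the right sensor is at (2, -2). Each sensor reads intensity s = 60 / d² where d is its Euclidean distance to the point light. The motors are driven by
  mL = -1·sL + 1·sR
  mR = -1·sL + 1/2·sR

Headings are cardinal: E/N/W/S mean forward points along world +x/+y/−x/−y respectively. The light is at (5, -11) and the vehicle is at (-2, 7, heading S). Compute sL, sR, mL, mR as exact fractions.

left sensor world pos  = (0, 5); dL² = 281
right sensor world pos = (-4, 5); dR² = 337
sL = 60/281 = 60/281
sR = 60/337 = 60/337
mL = -1·sL + 1·sR = -3360/94697
mR = -1·sL + 1/2·sR = -11790/94697

60/281 60/337 -3360/94697 -11790/94697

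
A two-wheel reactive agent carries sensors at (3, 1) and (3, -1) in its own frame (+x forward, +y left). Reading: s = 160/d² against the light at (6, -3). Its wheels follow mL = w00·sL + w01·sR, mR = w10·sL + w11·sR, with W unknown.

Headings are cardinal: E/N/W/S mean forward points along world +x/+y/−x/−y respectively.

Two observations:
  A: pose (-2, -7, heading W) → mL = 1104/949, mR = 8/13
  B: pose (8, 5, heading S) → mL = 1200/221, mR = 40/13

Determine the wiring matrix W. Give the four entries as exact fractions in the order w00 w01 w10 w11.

obs A: pose=(-2,-7,W) → sL=80/73, sR=16/13, mL=1104/949, mR=8/13
obs B: pose=(8,5,S) → sL=80/17, sR=80/13, mL=1200/221, mR=40/13
sensor matrix S = [[80/73, 16/13], [80/17, 80/13]]; det S = 15360/16133
solve [mL_A; mL_B] = S·[w00; w01] and [mR_A; mR_B] = S·[w10; w11]:
  w00 = 1/2, w01 = 1/2, w10 = 0, w11 = 1/2

1/2 1/2 0 1/2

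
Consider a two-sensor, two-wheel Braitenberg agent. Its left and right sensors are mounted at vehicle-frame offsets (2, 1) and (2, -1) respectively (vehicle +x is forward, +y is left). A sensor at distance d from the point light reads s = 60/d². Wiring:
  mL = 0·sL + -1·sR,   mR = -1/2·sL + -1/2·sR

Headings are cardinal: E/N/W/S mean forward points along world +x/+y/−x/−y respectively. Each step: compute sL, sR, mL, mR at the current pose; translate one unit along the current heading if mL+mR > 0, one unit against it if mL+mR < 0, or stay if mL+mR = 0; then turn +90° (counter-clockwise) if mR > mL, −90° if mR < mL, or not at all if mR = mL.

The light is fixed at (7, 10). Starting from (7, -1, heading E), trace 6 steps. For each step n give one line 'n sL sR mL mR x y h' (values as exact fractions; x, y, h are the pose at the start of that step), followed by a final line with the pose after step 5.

n=0: pose=(7,-1,E); sL=15/26, sR=15/37; mL=-15/37, mR=-945/1924; mL+mR=-1725/1924 → advance -1; mR−mL=-165/1924 → turn -1·90°
n=1: pose=(6,-1,S); sL=60/169, sR=60/173; mL=-60/173, mR=-10260/29237; mL+mR=-20400/29237 → advance -1; mR−mL=-120/29237 → turn -1·90°
n=2: pose=(6,0,W); sL=6/13, sR=2/3; mL=-2/3, mR=-22/39; mL+mR=-16/13 → advance -1; mR−mL=4/39 → turn +1·90°
n=3: pose=(7,0,S); sL=12/29, sR=12/29; mL=-12/29, mR=-12/29; mL+mR=-24/29 → advance -1; mR−mL=0 → turn +0·90°
n=4: pose=(7,1,S); sL=30/61, sR=30/61; mL=-30/61, mR=-30/61; mL+mR=-60/61 → advance -1; mR−mL=0 → turn +0·90°
n=5: pose=(7,2,S); sL=60/101, sR=60/101; mL=-60/101, mR=-60/101; mL+mR=-120/101 → advance -1; mR−mL=0 → turn +0·90°

0 15/26 15/37 -15/37 -945/1924 7 -1 E
1 60/169 60/173 -60/173 -10260/29237 6 -1 S
2 6/13 2/3 -2/3 -22/39 6 0 W
3 12/29 12/29 -12/29 -12/29 7 0 S
4 30/61 30/61 -30/61 -30/61 7 1 S
5 60/101 60/101 -60/101 -60/101 7 2 S
final 7 3 S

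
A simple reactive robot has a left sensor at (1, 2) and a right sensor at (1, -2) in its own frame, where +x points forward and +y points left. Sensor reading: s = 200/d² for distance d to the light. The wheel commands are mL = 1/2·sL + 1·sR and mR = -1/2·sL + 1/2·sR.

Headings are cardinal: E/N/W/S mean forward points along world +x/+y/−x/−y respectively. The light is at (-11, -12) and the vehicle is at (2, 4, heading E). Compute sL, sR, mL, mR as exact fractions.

5/13 25/49 895/1274 40/637

left sensor world pos  = (3, 6); dL² = 520
right sensor world pos = (3, 2); dR² = 392
sL = 200/520 = 5/13
sR = 200/392 = 25/49
mL = 1/2·sL + 1·sR = 895/1274
mR = -1/2·sL + 1/2·sR = 40/637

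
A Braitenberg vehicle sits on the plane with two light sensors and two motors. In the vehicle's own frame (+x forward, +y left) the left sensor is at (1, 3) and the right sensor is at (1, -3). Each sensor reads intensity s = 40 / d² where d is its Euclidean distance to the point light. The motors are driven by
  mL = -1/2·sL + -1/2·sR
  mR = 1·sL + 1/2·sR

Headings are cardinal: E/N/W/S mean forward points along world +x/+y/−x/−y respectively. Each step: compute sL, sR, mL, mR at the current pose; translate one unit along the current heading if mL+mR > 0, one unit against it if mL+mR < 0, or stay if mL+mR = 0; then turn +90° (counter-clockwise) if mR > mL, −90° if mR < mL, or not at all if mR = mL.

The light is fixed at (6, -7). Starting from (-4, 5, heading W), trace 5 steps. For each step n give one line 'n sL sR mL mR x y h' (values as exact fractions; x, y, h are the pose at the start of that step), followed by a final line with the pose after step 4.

n=0: pose=(-4,5,W); sL=20/101, sR=20/173; mL=-2740/17473, mR=4470/17473; mL+mR=10/101 → advance +1; mR−mL=7210/17473 → turn +1·90°
n=1: pose=(-5,5,S); sL=8/37, sR=40/317; mL=-2008/11729, mR=3276/11729; mL+mR=4/37 → advance +1; mR−mL=5284/11729 → turn +1·90°
n=2: pose=(-5,4,E); sL=5/37, sR=10/41; mL=-575/3034, mR=390/1517; mL+mR=5/74 → advance +1; mR−mL=1355/3034 → turn +1·90°
n=3: pose=(-4,4,N); sL=40/313, sR=40/193; mL=-10120/60409, mR=13980/60409; mL+mR=20/313 → advance +1; mR−mL=24100/60409 → turn +1·90°
n=4: pose=(-4,5,W); sL=20/101, sR=20/173; mL=-2740/17473, mR=4470/17473; mL+mR=10/101 → advance +1; mR−mL=7210/17473 → turn +1·90°

0 20/101 20/173 -2740/17473 4470/17473 -4 5 W
1 8/37 40/317 -2008/11729 3276/11729 -5 5 S
2 5/37 10/41 -575/3034 390/1517 -5 4 E
3 40/313 40/193 -10120/60409 13980/60409 -4 4 N
4 20/101 20/173 -2740/17473 4470/17473 -4 5 W
final -5 5 S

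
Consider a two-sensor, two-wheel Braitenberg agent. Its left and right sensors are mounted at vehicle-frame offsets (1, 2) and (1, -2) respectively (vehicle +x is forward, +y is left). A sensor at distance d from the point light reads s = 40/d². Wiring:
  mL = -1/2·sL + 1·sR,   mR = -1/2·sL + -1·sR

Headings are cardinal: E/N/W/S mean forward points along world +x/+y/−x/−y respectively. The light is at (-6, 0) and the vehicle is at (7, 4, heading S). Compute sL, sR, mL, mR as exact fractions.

20/117 4/13 2/9 -46/117

left sensor world pos  = (9, 3); dL² = 234
right sensor world pos = (5, 3); dR² = 130
sL = 40/234 = 20/117
sR = 40/130 = 4/13
mL = -1/2·sL + 1·sR = 2/9
mR = -1/2·sL + -1·sR = -46/117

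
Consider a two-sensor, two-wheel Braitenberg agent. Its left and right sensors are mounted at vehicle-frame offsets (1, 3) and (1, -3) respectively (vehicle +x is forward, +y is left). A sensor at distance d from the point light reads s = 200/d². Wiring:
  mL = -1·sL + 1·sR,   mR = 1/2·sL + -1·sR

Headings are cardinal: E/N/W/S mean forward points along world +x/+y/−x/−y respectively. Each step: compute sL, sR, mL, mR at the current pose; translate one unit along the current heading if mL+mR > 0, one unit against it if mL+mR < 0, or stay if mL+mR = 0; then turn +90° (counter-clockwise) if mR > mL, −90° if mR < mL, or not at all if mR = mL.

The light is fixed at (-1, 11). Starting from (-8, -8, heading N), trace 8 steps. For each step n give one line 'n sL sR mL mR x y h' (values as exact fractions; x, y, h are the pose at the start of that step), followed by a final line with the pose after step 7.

n=0: pose=(-8,-8,N); sL=25/53, sR=10/17; mL=105/901, mR=-635/1802; mL+mR=-25/106 → advance -1; mR−mL=-845/1802 → turn -1·90°
n=1: pose=(-8,-9,E); sL=8/13, sR=40/113; mL=-384/1469, mR=-68/1469; mL+mR=-4/13 → advance -1; mR−mL=316/1469 → turn +1·90°
n=2: pose=(-9,-9,N); sL=100/241, sR=100/193; mL=4800/46513, mR=-14450/46513; mL+mR=-50/241 → advance -1; mR−mL=-19250/46513 → turn -1·90°
n=3: pose=(-9,-10,E); sL=200/373, sR=8/25; mL=-2016/9325, mR=-484/9325; mL+mR=-100/373 → advance -1; mR−mL=1532/9325 → turn +1·90°
n=4: pose=(-10,-10,N); sL=25/68, sR=50/109; mL=675/7412, mR=-4075/14824; mL+mR=-25/136 → advance -1; mR−mL=-5425/14824 → turn -1·90°
n=5: pose=(-10,-11,E); sL=8/17, sR=200/689; mL=-2112/11713, mR=-644/11713; mL+mR=-4/17 → advance -1; mR−mL=1468/11713 → turn +1·90°
n=6: pose=(-11,-11,N); sL=20/61, sR=20/49; mL=240/2989, mR=-730/2989; mL+mR=-10/61 → advance -1; mR−mL=-970/2989 → turn -1·90°
n=7: pose=(-11,-12,E); sL=200/481, sR=200/757; mL=-55200/364117, mR=-20500/364117; mL+mR=-100/481 → advance -1; mR−mL=34700/364117 → turn +1·90°

0 25/53 10/17 105/901 -635/1802 -8 -8 N
1 8/13 40/113 -384/1469 -68/1469 -8 -9 E
2 100/241 100/193 4800/46513 -14450/46513 -9 -9 N
3 200/373 8/25 -2016/9325 -484/9325 -9 -10 E
4 25/68 50/109 675/7412 -4075/14824 -10 -10 N
5 8/17 200/689 -2112/11713 -644/11713 -10 -11 E
6 20/61 20/49 240/2989 -730/2989 -11 -11 N
7 200/481 200/757 -55200/364117 -20500/364117 -11 -12 E
final -12 -12 N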